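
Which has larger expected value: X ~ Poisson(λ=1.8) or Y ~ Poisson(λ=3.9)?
Y has larger mean (3.9000 > 1.8000)

Compute the expected value for each distribution:

X ~ Poisson(λ=1.8):
E[X] = 1.8000

Y ~ Poisson(λ=3.9):
E[Y] = 3.9000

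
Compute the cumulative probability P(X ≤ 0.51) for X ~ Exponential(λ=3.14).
0.798386

We have X ~ Exponential(λ=3.14).

The CDF gives us P(X ≤ k).

Using the CDF:
P(X ≤ 0.51) = 0.798386

This means there's approximately a 79.8% chance that X is at most 0.51.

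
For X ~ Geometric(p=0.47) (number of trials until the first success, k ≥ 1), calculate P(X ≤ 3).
0.851123

We have X ~ Geometric(p=0.47) (number of trials until the first success, k ≥ 1).

The CDF gives us P(X ≤ k).

Using the CDF:
P(X ≤ 3) = 0.851123

This means there's approximately a 85.1% chance that X is at most 3.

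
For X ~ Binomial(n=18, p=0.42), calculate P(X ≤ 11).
0.969343

We have X ~ Binomial(n=18, p=0.42).

The CDF gives us P(X ≤ k).

Using the CDF:
P(X ≤ 11) = 0.969343

This means there's approximately a 96.9% chance that X is at most 11.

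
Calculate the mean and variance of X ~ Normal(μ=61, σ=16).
E[X] = 61.0000, Var(X) = 256.0000

We have X ~ Normal(μ=61, σ=16).

For a Normal distribution with μ=61, σ=16:

Expected value:
E[X] = 61.0000

Variance:
Var(X) = 256.0000

Standard deviation:
σ = √Var(X) = 16.0000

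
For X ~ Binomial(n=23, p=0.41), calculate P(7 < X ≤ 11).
0.602344

We have X ~ Binomial(n=23, p=0.41).

To find P(7 < X ≤ 11), we use:
P(7 < X ≤ 11) = P(X ≤ 11) - P(X ≤ 7)
                 = F(11) - F(7)
                 = 0.810544 - 0.208200
                 = 0.602344

So there's approximately a 60.2% chance that X falls in this range.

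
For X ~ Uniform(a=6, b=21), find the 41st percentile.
12.1500

We have X ~ Uniform(a=6, b=21).

We want to find x such that P(X ≤ x) = 0.41.

This is the 41st percentile, which means 41% of values fall below this point.

Using the inverse CDF (quantile function):
x = F⁻¹(0.41) = 12.1500

Verification: P(X ≤ 12.1500) = 0.41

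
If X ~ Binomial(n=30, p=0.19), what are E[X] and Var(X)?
E[X] = 5.7000, Var(X) = 4.6170

We have X ~ Binomial(n=30, p=0.19).

For a Binomial distribution with n=30, p=0.19:

Expected value:
E[X] = 5.7000

Variance:
Var(X) = 4.6170

Standard deviation:
σ = √Var(X) = 2.1487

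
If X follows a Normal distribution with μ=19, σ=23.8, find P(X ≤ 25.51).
0.607777

We have X ~ Normal(μ=19, σ=23.8).

The CDF gives us P(X ≤ k).

Using the CDF:
P(X ≤ 25.51) = 0.607777

This means there's approximately a 60.8% chance that X is at most 25.51.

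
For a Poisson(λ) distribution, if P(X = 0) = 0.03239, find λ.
λ = 3.4299

For a Poisson(λ) distribution, the PMF at 0 is:
P(X = 0) = λ^0 e^(-λ) / 0! = e^(-λ)

Given P(X = 0) = 0.03239:
e^(-λ) = 0.03239
-λ = ln(0.03239)
λ = -ln(0.03239) = 3.4299

Verification: e^(-3.4299) = 0.03239 ✓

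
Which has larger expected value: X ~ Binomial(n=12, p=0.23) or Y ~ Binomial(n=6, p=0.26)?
X has larger mean (2.7600 > 1.5600)

Compute the expected value for each distribution:

X ~ Binomial(n=12, p=0.23):
E[X] = 2.7600

Y ~ Binomial(n=6, p=0.26):
E[Y] = 1.5600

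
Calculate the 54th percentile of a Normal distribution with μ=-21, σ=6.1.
-20.3874

We have X ~ Normal(μ=-21, σ=6.1).

We want to find x such that P(X ≤ x) = 0.54.

This is the 54th percentile, which means 54% of values fall below this point.

Using the inverse CDF (quantile function):
x = F⁻¹(0.54) = -20.3874

Verification: P(X ≤ -20.3874) = 0.54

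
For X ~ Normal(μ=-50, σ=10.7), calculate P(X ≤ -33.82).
0.934752

We have X ~ Normal(μ=-50, σ=10.7).

The CDF gives us P(X ≤ k).

Using the CDF:
P(X ≤ -33.82) = 0.934752

This means there's approximately a 93.5% chance that X is at most -33.82.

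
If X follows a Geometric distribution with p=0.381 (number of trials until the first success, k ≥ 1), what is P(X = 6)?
0.034624

We have X ~ Geometric(p=0.381) (number of trials until the first success, k ≥ 1).

For a Geometric distribution, the PMF gives us the probability of each outcome.

Using the PMF formula:
P(X = 6) = 0.034624

Rounded to 4 decimal places: 0.0346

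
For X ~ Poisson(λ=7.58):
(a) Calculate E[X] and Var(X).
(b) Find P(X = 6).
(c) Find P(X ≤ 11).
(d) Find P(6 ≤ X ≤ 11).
(a) E[X] = 7.5800, Var(X) = 7.5800
(b) P(X = 6) = 0.134503
(c) P(X ≤ 11) = 0.915990
(d) P(6 ≤ X ≤ 11) = 0.683187

We have X ~ Poisson(λ=7.58).

(a) Moments:
E[X] = 7.5800
Var(X) = 7.5800
σ = √Var(X) = 2.7532

(b) Point probability using PMF:
P(X = 6) = 0.134503

(c) Cumulative probability using CDF:
P(X ≤ 11) = F(11) = 0.915990

(d) Range probability:
P(6 ≤ X ≤ 11) = P(X ≤ 11) - P(X ≤ 5)
                   = F(11) - F(5)
                   = 0.915990 - 0.232803
                   = 0.683187

This means approximately 68.3% of outcomes fall in the interval [6, 11].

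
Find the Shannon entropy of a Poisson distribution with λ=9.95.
2.5589 nats

We have X ~ Poisson(λ=9.95).

The Shannon entropy measures the uncertainty or information content of the distribution.

For a Poisson distribution with λ=9.95:
H(X) = 2.5589 nats

(In bits, this would be 3.6916 bits.)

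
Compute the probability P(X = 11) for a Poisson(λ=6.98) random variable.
0.044656

We have X ~ Poisson(λ=6.98).

For a Poisson distribution, the PMF gives us the probability of each outcome.

Using the PMF formula:
P(X = 11) = 0.044656

Rounded to 4 decimal places: 0.0447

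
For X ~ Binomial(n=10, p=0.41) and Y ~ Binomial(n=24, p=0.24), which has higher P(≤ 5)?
X has higher probability (P(X ≤ 5) = 0.8166 > P(Y ≤ 5) = 0.4674)

Compute P(≤ 5) for each distribution:

X ~ Binomial(n=10, p=0.41):
P(X ≤ 5) = 0.8166

Y ~ Binomial(n=24, p=0.24):
P(Y ≤ 5) = 0.4674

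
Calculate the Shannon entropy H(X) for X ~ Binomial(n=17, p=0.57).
2.1317 nats

We have X ~ Binomial(n=17, p=0.57).

The Shannon entropy measures the uncertainty or information content of the distribution.

For a Binomial distribution with n=17, p=0.57:
H(X) = 2.1317 nats

(In bits, this would be 3.0754 bits.)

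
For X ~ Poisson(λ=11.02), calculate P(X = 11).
0.119376

We have X ~ Poisson(λ=11.02).

For a Poisson distribution, the PMF gives us the probability of each outcome.

Using the PMF formula:
P(X = 11) = 0.119376

Rounded to 4 decimal places: 0.1194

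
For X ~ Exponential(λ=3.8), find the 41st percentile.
0.1389

We have X ~ Exponential(λ=3.8).

We want to find x such that P(X ≤ x) = 0.41.

This is the 41st percentile, which means 41% of values fall below this point.

Using the inverse CDF (quantile function):
x = F⁻¹(0.41) = 0.1389

Verification: P(X ≤ 0.1389) = 0.41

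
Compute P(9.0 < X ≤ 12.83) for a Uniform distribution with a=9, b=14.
0.766000

We have X ~ Uniform(a=9, b=14).

To find P(9.0 < X ≤ 12.83), we use:
P(9.0 < X ≤ 12.83) = P(X ≤ 12.83) - P(X ≤ 9.0)
                 = F(12.83) - F(9.0)
                 = 0.766000 - 0.000000
                 = 0.766000

So there's approximately a 76.6% chance that X falls in this range.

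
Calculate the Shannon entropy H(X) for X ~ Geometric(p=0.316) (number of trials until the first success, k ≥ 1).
1.9741 nats

We have X ~ Geometric(p=0.316) (number of trials until the first success, k ≥ 1).

The Shannon entropy measures the uncertainty or information content of the distribution.

For a Geometric distribution with p=0.316 (number of trials until the first success, k ≥ 1):
H(X) = 1.9741 nats

(In bits, this would be 2.8480 bits.)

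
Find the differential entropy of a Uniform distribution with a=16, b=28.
2.4849 nats

We have X ~ Uniform(a=16, b=28).

The differential entropy measures the uncertainty or information content of the distribution.

For a Uniform distribution with a=16, b=28:
h(X) = 2.4849 nats

(In bits, this would be 3.5850 bits.)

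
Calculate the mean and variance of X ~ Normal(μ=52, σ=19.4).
E[X] = 52.0000, Var(X) = 376.3600

We have X ~ Normal(μ=52, σ=19.4).

For a Normal distribution with μ=52, σ=19.4:

Expected value:
E[X] = 52.0000

Variance:
Var(X) = 376.3600

Standard deviation:
σ = √Var(X) = 19.4000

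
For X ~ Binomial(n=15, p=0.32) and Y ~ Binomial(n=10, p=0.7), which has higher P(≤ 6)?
X has higher probability (P(X ≤ 6) = 0.8278 > P(Y ≤ 6) = 0.3504)

Compute P(≤ 6) for each distribution:

X ~ Binomial(n=15, p=0.32):
P(X ≤ 6) = 0.8278

Y ~ Binomial(n=10, p=0.7):
P(Y ≤ 6) = 0.3504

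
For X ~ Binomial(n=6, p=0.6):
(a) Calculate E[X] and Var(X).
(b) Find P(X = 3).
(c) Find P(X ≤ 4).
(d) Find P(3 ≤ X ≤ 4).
(a) E[X] = 3.6000, Var(X) = 1.4400
(b) P(X = 3) = 0.276480
(c) P(X ≤ 4) = 0.766720
(d) P(3 ≤ X ≤ 4) = 0.587520

We have X ~ Binomial(n=6, p=0.6).

(a) Moments:
E[X] = 3.6000
Var(X) = 1.4400
σ = √Var(X) = 1.2000

(b) Point probability using PMF:
P(X = 3) = 0.276480

(c) Cumulative probability using CDF:
P(X ≤ 4) = F(4) = 0.766720

(d) Range probability:
P(3 ≤ X ≤ 4) = P(X ≤ 4) - P(X ≤ 2)
                   = F(4) - F(2)
                   = 0.766720 - 0.179200
                   = 0.587520

This means approximately 58.8% of outcomes fall in the interval [3, 4].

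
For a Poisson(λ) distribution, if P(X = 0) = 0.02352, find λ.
λ = 3.7499

For a Poisson(λ) distribution, the PMF at 0 is:
P(X = 0) = λ^0 e^(-λ) / 0! = e^(-λ)

Given P(X = 0) = 0.02352:
e^(-λ) = 0.02352
-λ = ln(0.02352)
λ = -ln(0.02352) = 3.7499

Verification: e^(-3.7499) = 0.02352 ✓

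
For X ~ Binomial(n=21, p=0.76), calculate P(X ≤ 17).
0.778685

We have X ~ Binomial(n=21, p=0.76).

The CDF gives us P(X ≤ k).

Using the CDF:
P(X ≤ 17) = 0.778685

This means there's approximately a 77.9% chance that X is at most 17.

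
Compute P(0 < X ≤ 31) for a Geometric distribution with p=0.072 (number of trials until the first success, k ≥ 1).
0.901375

We have X ~ Geometric(p=0.072) (number of trials until the first success, k ≥ 1).

To find P(0 < X ≤ 31), we use:
P(0 < X ≤ 31) = P(X ≤ 31) - P(X ≤ 0)
                 = F(31) - F(0)
                 = 0.901375 - 0.000000
                 = 0.901375

So there's approximately a 90.1% chance that X falls in this range.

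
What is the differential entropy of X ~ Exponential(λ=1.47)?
0.6147 nats

We have X ~ Exponential(λ=1.47).

The differential entropy measures the uncertainty or information content of the distribution.

For an Exponential distribution with λ=1.47:
h(X) = 0.6147 nats

(In bits, this would be 0.8869 bits.)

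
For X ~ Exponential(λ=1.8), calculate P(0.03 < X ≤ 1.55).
0.886011

We have X ~ Exponential(λ=1.8).

To find P(0.03 < X ≤ 1.55), we use:
P(0.03 < X ≤ 1.55) = P(X ≤ 1.55) - P(X ≤ 0.03)
                 = F(1.55) - F(0.03)
                 = 0.938579 - 0.052568
                 = 0.886011

So there's approximately a 88.6% chance that X falls in this range.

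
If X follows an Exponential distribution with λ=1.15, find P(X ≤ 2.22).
0.922152

We have X ~ Exponential(λ=1.15).

The CDF gives us P(X ≤ k).

Using the CDF:
P(X ≤ 2.22) = 0.922152

This means there's approximately a 92.2% chance that X is at most 2.22.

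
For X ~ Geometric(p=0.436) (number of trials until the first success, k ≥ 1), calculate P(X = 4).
0.078221

We have X ~ Geometric(p=0.436) (number of trials until the first success, k ≥ 1).

For a Geometric distribution, the PMF gives us the probability of each outcome.

Using the PMF formula:
P(X = 4) = 0.078221

Rounded to 4 decimal places: 0.0782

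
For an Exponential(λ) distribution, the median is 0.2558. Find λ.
λ = 2.7097

For X ~ Exponential(λ), the CDF is F(x) = 1 - e^(-λx).
The median m satisfies F(m) = 0.5:
1 - e^(-λm) = 0.5
e^(-λm) = 0.5
λm = ln(2)
m = ln(2) / λ

Given m = 0.2558:
λ = ln(2) / 0.2558 = 0.693147 / 0.2558 = 2.7097

Verification: ln(2) / 2.7097 = 0.2558 ✓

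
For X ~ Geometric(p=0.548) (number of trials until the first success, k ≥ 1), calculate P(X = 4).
0.050605

We have X ~ Geometric(p=0.548) (number of trials until the first success, k ≥ 1).

For a Geometric distribution, the PMF gives us the probability of each outcome.

Using the PMF formula:
P(X = 4) = 0.050605

Rounded to 4 decimal places: 0.0506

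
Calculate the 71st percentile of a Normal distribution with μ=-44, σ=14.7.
-35.8652

We have X ~ Normal(μ=-44, σ=14.7).

We want to find x such that P(X ≤ x) = 0.71.

This is the 71st percentile, which means 71% of values fall below this point.

Using the inverse CDF (quantile function):
x = F⁻¹(0.71) = -35.8652

Verification: P(X ≤ -35.8652) = 0.71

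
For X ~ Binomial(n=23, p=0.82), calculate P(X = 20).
0.195125

We have X ~ Binomial(n=23, p=0.82).

For a Binomial distribution, the PMF gives us the probability of each outcome.

Using the PMF formula:
P(X = 20) = 0.195125

Rounded to 4 decimal places: 0.1951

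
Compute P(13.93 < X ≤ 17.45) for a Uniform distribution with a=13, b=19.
0.586667

We have X ~ Uniform(a=13, b=19).

To find P(13.93 < X ≤ 17.45), we use:
P(13.93 < X ≤ 17.45) = P(X ≤ 17.45) - P(X ≤ 13.93)
                 = F(17.45) - F(13.93)
                 = 0.741667 - 0.155000
                 = 0.586667

So there's approximately a 58.7% chance that X falls in this range.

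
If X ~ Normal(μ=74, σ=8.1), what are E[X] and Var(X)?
E[X] = 74.0000, Var(X) = 65.6100

We have X ~ Normal(μ=74, σ=8.1).

For a Normal distribution with μ=74, σ=8.1:

Expected value:
E[X] = 74.0000

Variance:
Var(X) = 65.6100

Standard deviation:
σ = √Var(X) = 8.1000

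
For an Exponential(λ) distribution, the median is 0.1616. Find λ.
λ = 4.2893

For X ~ Exponential(λ), the CDF is F(x) = 1 - e^(-λx).
The median m satisfies F(m) = 0.5:
1 - e^(-λm) = 0.5
e^(-λm) = 0.5
λm = ln(2)
m = ln(2) / λ

Given m = 0.1616:
λ = ln(2) / 0.1616 = 0.693147 / 0.1616 = 4.2893

Verification: ln(2) / 4.2893 = 0.1616 ✓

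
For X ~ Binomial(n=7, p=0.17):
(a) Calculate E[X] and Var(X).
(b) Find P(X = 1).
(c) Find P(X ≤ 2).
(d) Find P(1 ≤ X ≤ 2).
(a) E[X] = 1.1900, Var(X) = 0.9877
(b) P(X = 1) = 0.389059
(c) P(X ≤ 2) = 0.899480
(d) P(1 ≤ X ≤ 2) = 0.628119

We have X ~ Binomial(n=7, p=0.17).

(a) Moments:
E[X] = 1.1900
Var(X) = 0.9877
σ = √Var(X) = 0.9938

(b) Point probability using PMF:
P(X = 1) = 0.389059

(c) Cumulative probability using CDF:
P(X ≤ 2) = F(2) = 0.899480

(d) Range probability:
P(1 ≤ X ≤ 2) = P(X ≤ 2) - P(X ≤ 0)
                   = F(2) - F(0)
                   = 0.899480 - 0.271361
                   = 0.628119

This means approximately 62.8% of outcomes fall in the interval [1, 2].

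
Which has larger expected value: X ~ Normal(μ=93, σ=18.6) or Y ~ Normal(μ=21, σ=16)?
X has larger mean (93.0000 > 21.0000)

Compute the expected value for each distribution:

X ~ Normal(μ=93, σ=18.6):
E[X] = 93.0000

Y ~ Normal(μ=21, σ=16):
E[Y] = 21.0000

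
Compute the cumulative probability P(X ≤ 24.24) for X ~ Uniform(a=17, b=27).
0.724000

We have X ~ Uniform(a=17, b=27).

The CDF gives us P(X ≤ k).

Using the CDF:
P(X ≤ 24.24) = 0.724000

This means there's approximately a 72.4% chance that X is at most 24.24.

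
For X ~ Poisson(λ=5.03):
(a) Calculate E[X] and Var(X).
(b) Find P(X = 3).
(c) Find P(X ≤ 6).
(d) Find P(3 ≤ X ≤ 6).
(a) E[X] = 5.0300, Var(X) = 5.0300
(b) P(X = 3) = 0.138692
(c) P(X ≤ 6) = 0.757784
(d) P(3 ≤ X ≤ 6) = 0.635636

We have X ~ Poisson(λ=5.03).

(a) Moments:
E[X] = 5.0300
Var(X) = 5.0300
σ = √Var(X) = 2.2428

(b) Point probability using PMF:
P(X = 3) = 0.138692

(c) Cumulative probability using CDF:
P(X ≤ 6) = F(6) = 0.757784

(d) Range probability:
P(3 ≤ X ≤ 6) = P(X ≤ 6) - P(X ≤ 2)
                   = F(6) - F(2)
                   = 0.757784 - 0.122148
                   = 0.635636

This means approximately 63.6% of outcomes fall in the interval [3, 6].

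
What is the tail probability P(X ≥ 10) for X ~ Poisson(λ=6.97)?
0.166475

We have X ~ Poisson(λ=6.97).

For discrete distributions, P(X ≥ 10) = 1 - P(X ≤ 9).

P(X ≤ 9) = 0.833525
P(X ≥ 10) = 1 - 0.833525 = 0.166475

So there's approximately a 16.6% chance that X is at least 10.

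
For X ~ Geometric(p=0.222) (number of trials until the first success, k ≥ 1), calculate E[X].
4.5045

We have X ~ Geometric(p=0.222) (number of trials until the first success, k ≥ 1).

For a Geometric distribution with p=0.222 (number of trials until the first success, k ≥ 1):
E[X] = 4.5045

This is the expected (average) value of X.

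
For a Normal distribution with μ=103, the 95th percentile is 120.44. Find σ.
σ = 10.6028

For X ~ Normal(μ, σ), the p-th percentile satisfies x = μ + z_p × σ,
where z_p = Φ⁻¹(p) is the standard normal quantile.

Step 1: z_{0.95} = Φ⁻¹(0.95) = 1.6449

Step 2: Solve for σ:
120.44 = 103 + 1.6449 × σ
σ = (120.44 - 103) / 1.6449
σ = 17.44 / 1.6449
σ = 10.6028

Verification: μ + z × σ = 103 + 1.6449 × 10.6028 = 120.44 ✓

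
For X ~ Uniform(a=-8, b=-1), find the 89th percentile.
-1.7700

We have X ~ Uniform(a=-8, b=-1).

We want to find x such that P(X ≤ x) = 0.89.

This is the 89th percentile, which means 89% of values fall below this point.

Using the inverse CDF (quantile function):
x = F⁻¹(0.89) = -1.7700

Verification: P(X ≤ -1.7700) = 0.89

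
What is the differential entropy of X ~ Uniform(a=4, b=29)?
3.2189 nats

We have X ~ Uniform(a=4, b=29).

The differential entropy measures the uncertainty or information content of the distribution.

For a Uniform distribution with a=4, b=29:
h(X) = 3.2189 nats

(In bits, this would be 4.6439 bits.)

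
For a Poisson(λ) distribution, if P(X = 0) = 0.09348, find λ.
λ = 2.3700

For a Poisson(λ) distribution, the PMF at 0 is:
P(X = 0) = λ^0 e^(-λ) / 0! = e^(-λ)

Given P(X = 0) = 0.09348:
e^(-λ) = 0.09348
-λ = ln(0.09348)
λ = -ln(0.09348) = 2.3700

Verification: e^(-2.3700) = 0.09348 ✓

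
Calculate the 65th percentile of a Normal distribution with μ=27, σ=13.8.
32.3174

We have X ~ Normal(μ=27, σ=13.8).

We want to find x such that P(X ≤ x) = 0.65.

This is the 65th percentile, which means 65% of values fall below this point.

Using the inverse CDF (quantile function):
x = F⁻¹(0.65) = 32.3174

Verification: P(X ≤ 32.3174) = 0.65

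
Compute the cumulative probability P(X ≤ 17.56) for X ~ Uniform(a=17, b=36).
0.029474

We have X ~ Uniform(a=17, b=36).

The CDF gives us P(X ≤ k).

Using the CDF:
P(X ≤ 17.56) = 0.029474

This means there's approximately a 2.9% chance that X is at most 17.56.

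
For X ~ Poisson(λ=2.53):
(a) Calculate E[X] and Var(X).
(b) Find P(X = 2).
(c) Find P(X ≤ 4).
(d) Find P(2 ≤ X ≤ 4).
(a) E[X] = 2.5300, Var(X) = 2.5300
(b) P(X = 2) = 0.254945
(c) P(X ≤ 4) = 0.887134
(d) P(2 ≤ X ≤ 4) = 0.605938

We have X ~ Poisson(λ=2.53).

(a) Moments:
E[X] = 2.5300
Var(X) = 2.5300
σ = √Var(X) = 1.5906

(b) Point probability using PMF:
P(X = 2) = 0.254945

(c) Cumulative probability using CDF:
P(X ≤ 4) = F(4) = 0.887134

(d) Range probability:
P(2 ≤ X ≤ 4) = P(X ≤ 4) - P(X ≤ 1)
                   = F(4) - F(1)
                   = 0.887134 - 0.281196
                   = 0.605938

This means approximately 60.6% of outcomes fall in the interval [2, 4].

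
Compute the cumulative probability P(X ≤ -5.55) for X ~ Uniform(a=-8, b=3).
0.222727

We have X ~ Uniform(a=-8, b=3).

The CDF gives us P(X ≤ k).

Using the CDF:
P(X ≤ -5.55) = 0.222727

This means there's approximately a 22.3% chance that X is at most -5.55.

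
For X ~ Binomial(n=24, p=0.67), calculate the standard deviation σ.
2.3036

We have X ~ Binomial(n=24, p=0.67).

For a Binomial distribution with n=24, p=0.67:
σ = √Var(X) = 2.3036

The standard deviation is the square root of the variance.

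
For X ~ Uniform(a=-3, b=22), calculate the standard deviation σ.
7.2169

We have X ~ Uniform(a=-3, b=22).

For a Uniform distribution with a=-3, b=22:
σ = √Var(X) = 7.2169

The standard deviation is the square root of the variance.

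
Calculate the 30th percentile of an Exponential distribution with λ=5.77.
0.0618

We have X ~ Exponential(λ=5.77).

We want to find x such that P(X ≤ x) = 0.3.

This is the 30th percentile, which means 30% of values fall below this point.

Using the inverse CDF (quantile function):
x = F⁻¹(0.3) = 0.0618

Verification: P(X ≤ 0.0618) = 0.3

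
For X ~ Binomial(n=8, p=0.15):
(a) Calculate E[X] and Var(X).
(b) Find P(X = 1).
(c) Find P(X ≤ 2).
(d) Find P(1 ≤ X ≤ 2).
(a) E[X] = 1.2000, Var(X) = 1.0200
(b) P(X = 1) = 0.384693
(c) P(X ≤ 2) = 0.894787
(d) P(1 ≤ X ≤ 2) = 0.622297

We have X ~ Binomial(n=8, p=0.15).

(a) Moments:
E[X] = 1.2000
Var(X) = 1.0200
σ = √Var(X) = 1.0100

(b) Point probability using PMF:
P(X = 1) = 0.384693

(c) Cumulative probability using CDF:
P(X ≤ 2) = F(2) = 0.894787

(d) Range probability:
P(1 ≤ X ≤ 2) = P(X ≤ 2) - P(X ≤ 0)
                   = F(2) - F(0)
                   = 0.894787 - 0.272491
                   = 0.622297

This means approximately 62.2% of outcomes fall in the interval [1, 2].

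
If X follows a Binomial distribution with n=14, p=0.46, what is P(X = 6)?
0.205709

We have X ~ Binomial(n=14, p=0.46).

For a Binomial distribution, the PMF gives us the probability of each outcome.

Using the PMF formula:
P(X = 6) = 0.205709

Rounded to 4 decimal places: 0.2057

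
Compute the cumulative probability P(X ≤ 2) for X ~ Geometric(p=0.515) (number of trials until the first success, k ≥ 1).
0.764775

We have X ~ Geometric(p=0.515) (number of trials until the first success, k ≥ 1).

The CDF gives us P(X ≤ k).

Using the CDF:
P(X ≤ 2) = 0.764775

This means there's approximately a 76.5% chance that X is at most 2.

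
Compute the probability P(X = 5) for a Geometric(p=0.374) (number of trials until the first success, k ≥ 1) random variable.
0.057434

We have X ~ Geometric(p=0.374) (number of trials until the first success, k ≥ 1).

For a Geometric distribution, the PMF gives us the probability of each outcome.

Using the PMF formula:
P(X = 5) = 0.057434

Rounded to 4 decimal places: 0.0574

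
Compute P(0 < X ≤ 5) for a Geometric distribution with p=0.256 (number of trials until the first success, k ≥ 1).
0.772037

We have X ~ Geometric(p=0.256) (number of trials until the first success, k ≥ 1).

To find P(0 < X ≤ 5), we use:
P(0 < X ≤ 5) = P(X ≤ 5) - P(X ≤ 0)
                 = F(5) - F(0)
                 = 0.772037 - 0.000000
                 = 0.772037

So there's approximately a 77.2% chance that X falls in this range.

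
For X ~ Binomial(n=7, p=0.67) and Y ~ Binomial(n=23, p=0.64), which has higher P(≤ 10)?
X has higher probability (P(X ≤ 10) = 1.0000 > P(Y ≤ 10) = 0.0357)

Compute P(≤ 10) for each distribution:

X ~ Binomial(n=7, p=0.67):
P(X ≤ 10) = 1.0000

Y ~ Binomial(n=23, p=0.64):
P(Y ≤ 10) = 0.0357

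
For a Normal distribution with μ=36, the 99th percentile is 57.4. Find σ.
σ = 9.1990

For X ~ Normal(μ, σ), the p-th percentile satisfies x = μ + z_p × σ,
where z_p = Φ⁻¹(p) is the standard normal quantile.

Step 1: z_{0.99} = Φ⁻¹(0.99) = 2.3263

Step 2: Solve for σ:
57.4 = 36 + 2.3263 × σ
σ = (57.4 - 36) / 2.3263
σ = 21.40 / 2.3263
σ = 9.1990

Verification: μ + z × σ = 36 + 2.3263 × 9.1990 = 57.40 ✓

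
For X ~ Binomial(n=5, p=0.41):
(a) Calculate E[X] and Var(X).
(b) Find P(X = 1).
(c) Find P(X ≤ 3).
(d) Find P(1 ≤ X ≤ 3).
(a) E[X] = 2.0500, Var(X) = 1.2095
(b) P(X = 1) = 0.248406
(c) P(X ≤ 3) = 0.905054
(d) P(1 ≤ X ≤ 3) = 0.833562

We have X ~ Binomial(n=5, p=0.41).

(a) Moments:
E[X] = 2.0500
Var(X) = 1.2095
σ = √Var(X) = 1.0998

(b) Point probability using PMF:
P(X = 1) = 0.248406

(c) Cumulative probability using CDF:
P(X ≤ 3) = F(3) = 0.905054

(d) Range probability:
P(1 ≤ X ≤ 3) = P(X ≤ 3) - P(X ≤ 0)
                   = F(3) - F(0)
                   = 0.905054 - 0.071492
                   = 0.833562

This means approximately 83.4% of outcomes fall in the interval [1, 3].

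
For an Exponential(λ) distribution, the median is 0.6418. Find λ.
λ = 1.0800

For X ~ Exponential(λ), the CDF is F(x) = 1 - e^(-λx).
The median m satisfies F(m) = 0.5:
1 - e^(-λm) = 0.5
e^(-λm) = 0.5
λm = ln(2)
m = ln(2) / λ

Given m = 0.6418:
λ = ln(2) / 0.6418 = 0.693147 / 0.6418 = 1.0800

Verification: ln(2) / 1.0800 = 0.6418 ✓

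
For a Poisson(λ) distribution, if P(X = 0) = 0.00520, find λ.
λ = 5.2591

For a Poisson(λ) distribution, the PMF at 0 is:
P(X = 0) = λ^0 e^(-λ) / 0! = e^(-λ)

Given P(X = 0) = 0.00520:
e^(-λ) = 0.00520
-λ = ln(0.00520)
λ = -ln(0.00520) = 5.2591

Verification: e^(-5.2591) = 0.00520 ✓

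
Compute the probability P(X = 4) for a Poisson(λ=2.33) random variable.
0.119483

We have X ~ Poisson(λ=2.33).

For a Poisson distribution, the PMF gives us the probability of each outcome.

Using the PMF formula:
P(X = 4) = 0.119483

Rounded to 4 decimal places: 0.1195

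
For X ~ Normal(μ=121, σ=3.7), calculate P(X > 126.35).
0.074096

We have X ~ Normal(μ=121, σ=3.7).

P(X > 126.35) = 1 - P(X ≤ 126.35)
                = 1 - F(126.35)
                = 1 - 0.925904
                = 0.074096

So there's approximately a 7.4% chance that X exceeds 126.35.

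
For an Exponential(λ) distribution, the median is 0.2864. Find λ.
λ = 2.4202

For X ~ Exponential(λ), the CDF is F(x) = 1 - e^(-λx).
The median m satisfies F(m) = 0.5:
1 - e^(-λm) = 0.5
e^(-λm) = 0.5
λm = ln(2)
m = ln(2) / λ

Given m = 0.2864:
λ = ln(2) / 0.2864 = 0.693147 / 0.2864 = 2.4202

Verification: ln(2) / 2.4202 = 0.2864 ✓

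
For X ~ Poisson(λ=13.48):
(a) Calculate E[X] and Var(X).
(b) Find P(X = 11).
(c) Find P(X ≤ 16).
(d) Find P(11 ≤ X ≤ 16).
(a) E[X] = 13.4800, Var(X) = 13.4800
(b) P(X = 11) = 0.093571
(c) P(X ≤ 16) = 0.799138
(d) P(11 ≤ X ≤ 16) = 0.586388

We have X ~ Poisson(λ=13.48).

(a) Moments:
E[X] = 13.4800
Var(X) = 13.4800
σ = √Var(X) = 3.6715

(b) Point probability using PMF:
P(X = 11) = 0.093571

(c) Cumulative probability using CDF:
P(X ≤ 16) = F(16) = 0.799138

(d) Range probability:
P(11 ≤ X ≤ 16) = P(X ≤ 16) - P(X ≤ 10)
                   = F(16) - F(10)
                   = 0.799138 - 0.212750
                   = 0.586388

This means approximately 58.6% of outcomes fall in the interval [11, 16].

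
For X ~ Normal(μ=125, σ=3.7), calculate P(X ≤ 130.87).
0.943686

We have X ~ Normal(μ=125, σ=3.7).

The CDF gives us P(X ≤ k).

Using the CDF:
P(X ≤ 130.87) = 0.943686

This means there's approximately a 94.4% chance that X is at most 130.87.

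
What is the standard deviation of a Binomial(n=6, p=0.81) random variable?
0.9609

We have X ~ Binomial(n=6, p=0.81).

For a Binomial distribution with n=6, p=0.81:
σ = √Var(X) = 0.9609

The standard deviation is the square root of the variance.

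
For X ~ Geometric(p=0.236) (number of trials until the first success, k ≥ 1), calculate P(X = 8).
0.035856

We have X ~ Geometric(p=0.236) (number of trials until the first success, k ≥ 1).

For a Geometric distribution, the PMF gives us the probability of each outcome.

Using the PMF formula:
P(X = 8) = 0.035856

Rounded to 4 decimal places: 0.0359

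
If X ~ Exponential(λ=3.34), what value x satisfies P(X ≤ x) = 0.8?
0.4819

We have X ~ Exponential(λ=3.34).

We want to find x such that P(X ≤ x) = 0.8.

This is the 80th percentile, which means 80% of values fall below this point.

Using the inverse CDF (quantile function):
x = F⁻¹(0.8) = 0.4819

Verification: P(X ≤ 0.4819) = 0.8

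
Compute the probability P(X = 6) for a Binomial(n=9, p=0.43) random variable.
0.098336

We have X ~ Binomial(n=9, p=0.43).

For a Binomial distribution, the PMF gives us the probability of each outcome.

Using the PMF formula:
P(X = 6) = 0.098336

Rounded to 4 decimal places: 0.0983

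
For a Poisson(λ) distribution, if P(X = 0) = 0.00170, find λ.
λ = 6.3771

For a Poisson(λ) distribution, the PMF at 0 is:
P(X = 0) = λ^0 e^(-λ) / 0! = e^(-λ)

Given P(X = 0) = 0.00170:
e^(-λ) = 0.00170
-λ = ln(0.00170)
λ = -ln(0.00170) = 6.3771

Verification: e^(-6.3771) = 0.00170 ✓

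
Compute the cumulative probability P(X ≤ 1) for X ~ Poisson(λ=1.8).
0.462837

We have X ~ Poisson(λ=1.8).

The CDF gives us P(X ≤ k).

Using the CDF:
P(X ≤ 1) = 0.462837

This means there's approximately a 46.3% chance that X is at most 1.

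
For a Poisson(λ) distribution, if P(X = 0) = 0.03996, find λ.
λ = 3.2199

For a Poisson(λ) distribution, the PMF at 0 is:
P(X = 0) = λ^0 e^(-λ) / 0! = e^(-λ)

Given P(X = 0) = 0.03996:
e^(-λ) = 0.03996
-λ = ln(0.03996)
λ = -ln(0.03996) = 3.2199

Verification: e^(-3.2199) = 0.03996 ✓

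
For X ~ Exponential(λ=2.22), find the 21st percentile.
0.1062

We have X ~ Exponential(λ=2.22).

We want to find x such that P(X ≤ x) = 0.21.

This is the 21st percentile, which means 21% of values fall below this point.

Using the inverse CDF (quantile function):
x = F⁻¹(0.21) = 0.1062

Verification: P(X ≤ 0.1062) = 0.21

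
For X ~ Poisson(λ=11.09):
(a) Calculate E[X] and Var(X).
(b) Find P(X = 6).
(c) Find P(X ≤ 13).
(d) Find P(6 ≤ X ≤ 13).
(a) E[X] = 11.0900, Var(X) = 11.0900
(b) P(X = 6) = 0.039439
(c) P(X ≤ 13) = 0.772890
(d) P(6 ≤ X ≤ 13) = 0.737339

We have X ~ Poisson(λ=11.09).

(a) Moments:
E[X] = 11.0900
Var(X) = 11.0900
σ = √Var(X) = 3.3302

(b) Point probability using PMF:
P(X = 6) = 0.039439

(c) Cumulative probability using CDF:
P(X ≤ 13) = F(13) = 0.772890

(d) Range probability:
P(6 ≤ X ≤ 13) = P(X ≤ 13) - P(X ≤ 5)
                   = F(13) - F(5)
                   = 0.772890 - 0.035551
                   = 0.737339

This means approximately 73.7% of outcomes fall in the interval [6, 13].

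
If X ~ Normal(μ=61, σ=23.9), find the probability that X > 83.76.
0.170472

We have X ~ Normal(μ=61, σ=23.9).

P(X > 83.76) = 1 - P(X ≤ 83.76)
                = 1 - F(83.76)
                = 1 - 0.829528
                = 0.170472

So there's approximately a 17.0% chance that X exceeds 83.76.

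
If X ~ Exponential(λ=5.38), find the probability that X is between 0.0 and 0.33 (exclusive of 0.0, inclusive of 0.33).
0.830584

We have X ~ Exponential(λ=5.38).

To find P(0.0 < X ≤ 0.33), we use:
P(0.0 < X ≤ 0.33) = P(X ≤ 0.33) - P(X ≤ 0.0)
                 = F(0.33) - F(0.0)
                 = 0.830584 - 0.000000
                 = 0.830584

So there's approximately a 83.1% chance that X falls in this range.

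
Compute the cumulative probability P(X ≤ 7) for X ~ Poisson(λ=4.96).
0.870773

We have X ~ Poisson(λ=4.96).

The CDF gives us P(X ≤ k).

Using the CDF:
P(X ≤ 7) = 0.870773

This means there's approximately a 87.1% chance that X is at most 7.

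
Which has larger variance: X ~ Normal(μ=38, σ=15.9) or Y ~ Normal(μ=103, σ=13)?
X has larger variance (252.8100 > 169.0000)

Compute the variance for each distribution:

X ~ Normal(μ=38, σ=15.9):
Var(X) = 252.8100

Y ~ Normal(μ=103, σ=13):
Var(Y) = 169.0000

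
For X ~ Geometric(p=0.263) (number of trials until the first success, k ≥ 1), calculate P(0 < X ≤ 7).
0.881894

We have X ~ Geometric(p=0.263) (number of trials until the first success, k ≥ 1).

To find P(0 < X ≤ 7), we use:
P(0 < X ≤ 7) = P(X ≤ 7) - P(X ≤ 0)
                 = F(7) - F(0)
                 = 0.881894 - 0.000000
                 = 0.881894

So there's approximately a 88.2% chance that X falls in this range.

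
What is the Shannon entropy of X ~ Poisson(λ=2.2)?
1.7590 nats

We have X ~ Poisson(λ=2.2).

The Shannon entropy measures the uncertainty or information content of the distribution.

For a Poisson distribution with λ=2.2:
H(X) = 1.7590 nats

(In bits, this would be 2.5376 bits.)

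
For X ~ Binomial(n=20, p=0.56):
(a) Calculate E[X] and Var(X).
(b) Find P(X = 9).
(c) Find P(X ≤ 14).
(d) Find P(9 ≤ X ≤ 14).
(a) E[X] = 11.2000, Var(X) = 4.9280
(b) P(X = 9) = 0.108862
(c) P(X ≤ 14) = 0.933984
(d) P(9 ≤ X ≤ 14) = 0.821660

We have X ~ Binomial(n=20, p=0.56).

(a) Moments:
E[X] = 11.2000
Var(X) = 4.9280
σ = √Var(X) = 2.2199

(b) Point probability using PMF:
P(X = 9) = 0.108862

(c) Cumulative probability using CDF:
P(X ≤ 14) = F(14) = 0.933984

(d) Range probability:
P(9 ≤ X ≤ 14) = P(X ≤ 14) - P(X ≤ 8)
                   = F(14) - F(8)
                   = 0.933984 - 0.112323
                   = 0.821660

This means approximately 82.2% of outcomes fall in the interval [9, 14].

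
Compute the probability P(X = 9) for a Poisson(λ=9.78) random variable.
0.127611

We have X ~ Poisson(λ=9.78).

For a Poisson distribution, the PMF gives us the probability of each outcome.

Using the PMF formula:
P(X = 9) = 0.127611

Rounded to 4 decimal places: 0.1276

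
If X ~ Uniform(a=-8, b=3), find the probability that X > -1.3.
0.390909

We have X ~ Uniform(a=-8, b=3).

P(X > -1.3) = 1 - P(X ≤ -1.3)
                = 1 - F(-1.3)
                = 1 - 0.609091
                = 0.390909

So there's approximately a 39.1% chance that X exceeds -1.3.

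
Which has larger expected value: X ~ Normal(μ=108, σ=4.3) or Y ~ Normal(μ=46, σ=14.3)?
X has larger mean (108.0000 > 46.0000)

Compute the expected value for each distribution:

X ~ Normal(μ=108, σ=4.3):
E[X] = 108.0000

Y ~ Normal(μ=46, σ=14.3):
E[Y] = 46.0000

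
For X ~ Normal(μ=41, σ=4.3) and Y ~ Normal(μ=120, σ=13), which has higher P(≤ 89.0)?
X has higher probability (P(X ≤ 89.0) = 1.0000 > P(Y ≤ 89.0) = 0.0085)

Compute P(≤ 89.0) for each distribution:

X ~ Normal(μ=41, σ=4.3):
P(X ≤ 89.0) = 1.0000

Y ~ Normal(μ=120, σ=13):
P(Y ≤ 89.0) = 0.0085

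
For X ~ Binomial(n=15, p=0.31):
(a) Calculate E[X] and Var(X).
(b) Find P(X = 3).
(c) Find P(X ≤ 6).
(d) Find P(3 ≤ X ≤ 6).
(a) E[X] = 4.6500, Var(X) = 3.2085
(b) P(X = 3) = 0.157865
(c) P(X ≤ 6) = 0.849120
(d) P(3 ≤ X ≤ 6) = 0.738423

We have X ~ Binomial(n=15, p=0.31).

(a) Moments:
E[X] = 4.6500
Var(X) = 3.2085
σ = √Var(X) = 1.7912

(b) Point probability using PMF:
P(X = 3) = 0.157865

(c) Cumulative probability using CDF:
P(X ≤ 6) = F(6) = 0.849120

(d) Range probability:
P(3 ≤ X ≤ 6) = P(X ≤ 6) - P(X ≤ 2)
                   = F(6) - F(2)
                   = 0.849120 - 0.110696
                   = 0.738423

This means approximately 73.8% of outcomes fall in the interval [3, 6].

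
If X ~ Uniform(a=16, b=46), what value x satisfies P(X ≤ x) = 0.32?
25.6000

We have X ~ Uniform(a=16, b=46).

We want to find x such that P(X ≤ x) = 0.32.

This is the 32nd percentile, which means 32% of values fall below this point.

Using the inverse CDF (quantile function):
x = F⁻¹(0.32) = 25.6000

Verification: P(X ≤ 25.6000) = 0.32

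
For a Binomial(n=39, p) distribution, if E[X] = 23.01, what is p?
p = 0.59

For a Binomial(n, p) distribution:
E[X] = n × p

Given n = 39 and E[X] = 23.01:
23.01 = 39 × p
p = 23.01 / 39 = 0.59

Verification: Binomial(39, 0.59) has E[X] = 23.01 ✓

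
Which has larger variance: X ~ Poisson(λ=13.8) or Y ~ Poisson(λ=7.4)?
X has larger variance (13.8000 > 7.4000)

Compute the variance for each distribution:

X ~ Poisson(λ=13.8):
Var(X) = 13.8000

Y ~ Poisson(λ=7.4):
Var(Y) = 7.4000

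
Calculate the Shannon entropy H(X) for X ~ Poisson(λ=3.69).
2.0436 nats

We have X ~ Poisson(λ=3.69).

The Shannon entropy measures the uncertainty or information content of the distribution.

For a Poisson distribution with λ=3.69:
H(X) = 2.0436 nats

(In bits, this would be 2.9483 bits.)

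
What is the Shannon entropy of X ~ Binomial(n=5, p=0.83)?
1.1662 nats

We have X ~ Binomial(n=5, p=0.83).

The Shannon entropy measures the uncertainty or information content of the distribution.

For a Binomial distribution with n=5, p=0.83:
H(X) = 1.1662 nats

(In bits, this would be 1.6825 bits.)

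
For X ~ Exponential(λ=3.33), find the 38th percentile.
0.1436

We have X ~ Exponential(λ=3.33).

We want to find x such that P(X ≤ x) = 0.38.

This is the 38th percentile, which means 38% of values fall below this point.

Using the inverse CDF (quantile function):
x = F⁻¹(0.38) = 0.1436

Verification: P(X ≤ 0.1436) = 0.38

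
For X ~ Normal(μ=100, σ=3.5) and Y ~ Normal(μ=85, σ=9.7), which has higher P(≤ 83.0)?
Y has higher probability (P(Y ≤ 83.0) = 0.4183 > P(X ≤ 83.0) = 0.0000)

Compute P(≤ 83.0) for each distribution:

X ~ Normal(μ=100, σ=3.5):
P(X ≤ 83.0) = 0.0000

Y ~ Normal(μ=85, σ=9.7):
P(Y ≤ 83.0) = 0.4183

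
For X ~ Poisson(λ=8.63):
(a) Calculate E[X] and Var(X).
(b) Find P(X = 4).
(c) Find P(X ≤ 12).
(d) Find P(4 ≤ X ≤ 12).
(a) E[X] = 8.6300, Var(X) = 8.6300
(b) P(X = 4) = 0.041292
(c) P(X ≤ 12) = 0.901018
(d) P(4 ≤ X ≤ 12) = 0.873505

We have X ~ Poisson(λ=8.63).

(a) Moments:
E[X] = 8.6300
Var(X) = 8.6300
σ = √Var(X) = 2.9377

(b) Point probability using PMF:
P(X = 4) = 0.041292

(c) Cumulative probability using CDF:
P(X ≤ 12) = F(12) = 0.901018

(d) Range probability:
P(4 ≤ X ≤ 12) = P(X ≤ 12) - P(X ≤ 3)
                   = F(12) - F(3)
                   = 0.901018 - 0.027513
                   = 0.873505

This means approximately 87.4% of outcomes fall in the interval [4, 12].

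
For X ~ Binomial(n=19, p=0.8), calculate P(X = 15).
0.218199

We have X ~ Binomial(n=19, p=0.8).

For a Binomial distribution, the PMF gives us the probability of each outcome.

Using the PMF formula:
P(X = 15) = 0.218199

Rounded to 4 decimal places: 0.2182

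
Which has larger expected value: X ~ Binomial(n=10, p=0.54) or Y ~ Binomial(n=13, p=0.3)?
X has larger mean (5.4000 > 3.9000)

Compute the expected value for each distribution:

X ~ Binomial(n=10, p=0.54):
E[X] = 5.4000

Y ~ Binomial(n=13, p=0.3):
E[Y] = 3.9000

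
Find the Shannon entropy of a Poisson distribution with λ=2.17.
1.7512 nats

We have X ~ Poisson(λ=2.17).

The Shannon entropy measures the uncertainty or information content of the distribution.

For a Poisson distribution with λ=2.17:
H(X) = 1.7512 nats

(In bits, this would be 2.5264 bits.)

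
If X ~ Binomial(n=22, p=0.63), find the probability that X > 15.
0.237858

We have X ~ Binomial(n=22, p=0.63).

P(X > 15) = 1 - P(X ≤ 15)
                = 1 - F(15)
                = 1 - 0.762142
                = 0.237858

So there's approximately a 23.8% chance that X exceeds 15.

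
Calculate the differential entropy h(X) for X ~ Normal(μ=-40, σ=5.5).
3.1237 nats

We have X ~ Normal(μ=-40, σ=5.5).

The differential entropy measures the uncertainty or information content of the distribution.

For a Normal distribution with μ=-40, σ=5.5:
h(X) = 3.1237 nats

(In bits, this would be 4.5065 bits.)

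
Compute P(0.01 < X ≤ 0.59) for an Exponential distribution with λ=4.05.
0.868634

We have X ~ Exponential(λ=4.05).

To find P(0.01 < X ≤ 0.59), we use:
P(0.01 < X ≤ 0.59) = P(X ≤ 0.59) - P(X ≤ 0.01)
                 = F(0.59) - F(0.01)
                 = 0.908324 - 0.039691
                 = 0.868634

So there's approximately a 86.9% chance that X falls in this range.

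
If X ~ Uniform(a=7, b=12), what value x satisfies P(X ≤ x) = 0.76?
10.8000

We have X ~ Uniform(a=7, b=12).

We want to find x such that P(X ≤ x) = 0.76.

This is the 76th percentile, which means 76% of values fall below this point.

Using the inverse CDF (quantile function):
x = F⁻¹(0.76) = 10.8000

Verification: P(X ≤ 10.8000) = 0.76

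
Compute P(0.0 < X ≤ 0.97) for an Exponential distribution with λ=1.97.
0.852053

We have X ~ Exponential(λ=1.97).

To find P(0.0 < X ≤ 0.97), we use:
P(0.0 < X ≤ 0.97) = P(X ≤ 0.97) - P(X ≤ 0.0)
                 = F(0.97) - F(0.0)
                 = 0.852053 - 0.000000
                 = 0.852053

So there's approximately a 85.2% chance that X falls in this range.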